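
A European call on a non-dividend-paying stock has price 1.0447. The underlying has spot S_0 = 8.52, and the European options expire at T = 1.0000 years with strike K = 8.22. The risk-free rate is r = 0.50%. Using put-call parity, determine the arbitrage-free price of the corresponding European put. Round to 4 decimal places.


Put-call parity: C - P = S_0 * exp(-qT) - K * exp(-rT).
S_0 * exp(-qT) = 8.5200 * 1.00000000 = 8.52000000
K * exp(-rT) = 8.2200 * 0.99501248 = 8.17900258
P = C - S*exp(-qT) + K*exp(-rT)
P = 1.0447 - 8.52000000 + 8.17900258 = 0.7037

Answer: Put price = 0.7037


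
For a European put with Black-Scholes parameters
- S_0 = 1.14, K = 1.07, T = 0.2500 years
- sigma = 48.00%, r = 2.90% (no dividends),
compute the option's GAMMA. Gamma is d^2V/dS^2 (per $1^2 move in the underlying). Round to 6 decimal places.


d1 = 0.4142483914; d2 = 0.1742483914
phi(d1) = 0.3661400392; exp(-qT) = 1.0000000000; exp(-rT) = 0.9927762179
Gamma = exp(-qT) * phi(d1) / (S * sigma * sqrt(T)) = 1.0000000000 * 0.3661400392 / (1.1400 * 0.4800 * 0.5000000000) = 1.338231

Answer: Gamma = 1.338231


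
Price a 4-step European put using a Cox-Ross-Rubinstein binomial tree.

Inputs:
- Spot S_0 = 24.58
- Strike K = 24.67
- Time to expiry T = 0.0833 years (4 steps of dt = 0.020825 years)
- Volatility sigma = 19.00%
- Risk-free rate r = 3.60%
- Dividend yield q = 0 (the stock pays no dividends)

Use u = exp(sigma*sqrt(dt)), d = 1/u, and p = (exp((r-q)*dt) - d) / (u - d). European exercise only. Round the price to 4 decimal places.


Answer: Price = V(0,0) = 0.5294

Derivation:
dt = T/N = 0.020825
u = exp(sigma*sqrt(dt)) = 1.027798; d = 1/u = 0.972954
p = (exp((r-q)*dt) - d) / (u - d) = 0.506821
Discount per step: exp(-r*dt) = 0.999251
Stock lattice S(k, i) with i counting down-moves:
  k=0: S(0,0) = 24.5800
  k=1: S(1,0) = 25.2633; S(1,1) = 23.9152
  k=2: S(2,0) = 25.9655; S(2,1) = 24.5800; S(2,2) = 23.2684
  k=3: S(3,0) = 26.6873; S(3,1) = 25.2633; S(3,2) = 23.9152; S(3,3) = 22.6391
  k=4: S(4,0) = 27.4292; S(4,1) = 25.9655; S(4,2) = 24.5800; S(4,3) = 23.2684; S(4,4) = 22.0268
Terminal payoffs V(N, i) = max(K - S_T, 0):
  V(4,0) = 0.000000; V(4,1) = 0.000000; V(4,2) = 0.090000; V(4,3) = 1.401610; V(4,4) = 2.643231
Backward induction: V(k, i) = exp(-r*dt) * [p * V(k+1, i) + (1-p) * V(k+1, i+1)].
  V(3,0) = exp(-r*dt) * [p*0.000000 + (1-p)*0.000000] = 0.000000
  V(3,1) = exp(-r*dt) * [p*0.000000 + (1-p)*0.090000] = 0.044353
  V(3,2) = exp(-r*dt) * [p*0.090000 + (1-p)*1.401610] = 0.736307
  V(3,3) = exp(-r*dt) * [p*1.401610 + (1-p)*2.643231] = 2.012442
  V(2,0) = exp(-r*dt) * [p*0.000000 + (1-p)*0.044353] = 0.021858
  V(2,1) = exp(-r*dt) * [p*0.044353 + (1-p)*0.736307] = 0.385321
  V(2,2) = exp(-r*dt) * [p*0.736307 + (1-p)*2.012442] = 1.364647
  V(1,0) = exp(-r*dt) * [p*0.021858 + (1-p)*0.385321] = 0.200960
  V(1,1) = exp(-r*dt) * [p*0.385321 + (1-p)*1.364647] = 0.867654
  V(0,0) = exp(-r*dt) * [p*0.200960 + (1-p)*0.867654] = 0.529363


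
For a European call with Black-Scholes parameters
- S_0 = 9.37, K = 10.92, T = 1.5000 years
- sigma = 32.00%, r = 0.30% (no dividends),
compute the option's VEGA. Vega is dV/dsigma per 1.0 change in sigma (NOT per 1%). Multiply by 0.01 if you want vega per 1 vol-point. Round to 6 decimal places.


Answer: Vega = 4.502054

Derivation:
d1 = -0.1831577226; d2 = -0.5750760815
phi(d1) = 0.3923064796; exp(-qT) = 1.0000000000; exp(-rT) = 0.9955101098
Vega = S * exp(-qT) * phi(d1) * sqrt(T) = 9.3700 * 1.0000000000 * 0.3923064796 * 1.2247448714 = 4.502054


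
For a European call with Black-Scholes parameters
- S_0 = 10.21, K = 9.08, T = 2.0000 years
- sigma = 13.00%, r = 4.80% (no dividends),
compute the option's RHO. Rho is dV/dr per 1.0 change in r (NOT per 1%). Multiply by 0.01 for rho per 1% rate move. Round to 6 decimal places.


Answer: Rho = 14.143381

Derivation:
d1 = 1.2520872469; d2 = 1.0682394838
phi(d1) = 0.1821727675; exp(-qT) = 1.0000000000; exp(-rT) = 0.9084640161
N(d2) = 0.8572937508
Rho = K*T*exp(-rT)*N(d2) = 9.0800 * 2.0000 * 0.9084640161 * 0.8572937508 = 14.143381


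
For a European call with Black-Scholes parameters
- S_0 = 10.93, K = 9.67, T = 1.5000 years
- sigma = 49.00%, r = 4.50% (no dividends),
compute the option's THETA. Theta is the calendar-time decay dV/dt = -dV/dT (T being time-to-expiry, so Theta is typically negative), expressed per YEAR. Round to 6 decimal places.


Answer: Theta = -0.927297

Derivation:
d1 = 0.6166348690; d2 = 0.0165098820
phi(d1) = 0.3298696132; exp(-qT) = 1.0000000000; exp(-rT) = 0.9347277206
Theta = -S*exp(-qT)*phi(d1)*sigma/(2*sqrt(T)) - r*K*exp(-rT)*N(d2) + q*S*exp(-qT)*N(d1)
N(d1) = 0.7312622051; N(d2) = 0.5065861908; sqrt(T) = 1.2247448714
Term 1 = -10.9300 * 1.0000000000 * 0.3298696132 * 0.4900 / (2 * 1.2247448714) = -0.7212451869
Term 2 = -0.0450 * 9.6700 * 0.9347277206 * 0.5065861908 = -0.2060522956
Term 3 = 0 (no dividend yield, q = 0)
Theta = -0.7212451869 + (-0.2060522956) + (0.0000000000) = -0.927297


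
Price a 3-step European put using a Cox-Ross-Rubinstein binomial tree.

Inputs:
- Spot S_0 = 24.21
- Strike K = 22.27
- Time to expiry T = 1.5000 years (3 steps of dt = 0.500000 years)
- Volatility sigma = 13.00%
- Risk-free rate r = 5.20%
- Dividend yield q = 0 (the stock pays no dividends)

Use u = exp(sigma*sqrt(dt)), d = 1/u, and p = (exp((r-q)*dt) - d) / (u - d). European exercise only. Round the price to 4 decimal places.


Answer: Price = V(0,0) = 0.2438

Derivation:
dt = T/N = 0.500000
u = exp(sigma*sqrt(dt)) = 1.096281; d = 1/u = 0.912175
p = (exp((r-q)*dt) - d) / (u - d) = 0.620109
Discount per step: exp(-r*dt) = 0.974335
Stock lattice S(k, i) with i counting down-moves:
  k=0: S(0,0) = 24.2100
  k=1: S(1,0) = 26.5410; S(1,1) = 22.0837
  k=2: S(2,0) = 29.0964; S(2,1) = 24.2100; S(2,2) = 20.1442
  k=3: S(3,0) = 31.8978; S(3,1) = 26.5410; S(3,2) = 22.0837; S(3,3) = 18.3751
Terminal payoffs V(N, i) = max(K - S_T, 0):
  V(3,0) = 0.000000; V(3,1) = 0.000000; V(3,2) = 0.186253; V(3,3) = 3.894943
Backward induction: V(k, i) = exp(-r*dt) * [p * V(k+1, i) + (1-p) * V(k+1, i+1)].
  V(2,0) = exp(-r*dt) * [p*0.000000 + (1-p)*0.000000] = 0.000000
  V(2,1) = exp(-r*dt) * [p*0.000000 + (1-p)*0.186253] = 0.068940
  V(2,2) = exp(-r*dt) * [p*0.186253 + (1-p)*3.894943] = 1.554210
  V(1,0) = exp(-r*dt) * [p*0.000000 + (1-p)*0.068940] = 0.025517
  V(1,1) = exp(-r*dt) * [p*0.068940 + (1-p)*1.554210] = 0.616930
  V(0,0) = exp(-r*dt) * [p*0.025517 + (1-p)*0.616930] = 0.243768


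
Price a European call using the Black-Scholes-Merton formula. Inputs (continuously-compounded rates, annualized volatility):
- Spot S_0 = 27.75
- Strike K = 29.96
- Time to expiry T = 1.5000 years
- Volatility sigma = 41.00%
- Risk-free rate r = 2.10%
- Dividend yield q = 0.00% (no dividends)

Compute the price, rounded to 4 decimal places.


Answer: Price = 5.0099

Derivation:
d1 = (ln(S/K) + (r - q + 0.5*sigma^2) * T) / (sigma * sqrt(T)) = 0.16120367
d2 = d1 - sigma * sqrt(T) = -0.34094173
exp(-rT) = 0.96899096; exp(-qT) = 1.00000000
C = S_0 * exp(-qT) * N(d1) - K * exp(-rT) * N(d2)
N(d1) = 0.56403351; N(d2) = 0.36657373
C = 27.7500 * 1.00000000 * 0.56403351 - 29.9600 * 0.96899096 * 0.36657373 = 5.0099


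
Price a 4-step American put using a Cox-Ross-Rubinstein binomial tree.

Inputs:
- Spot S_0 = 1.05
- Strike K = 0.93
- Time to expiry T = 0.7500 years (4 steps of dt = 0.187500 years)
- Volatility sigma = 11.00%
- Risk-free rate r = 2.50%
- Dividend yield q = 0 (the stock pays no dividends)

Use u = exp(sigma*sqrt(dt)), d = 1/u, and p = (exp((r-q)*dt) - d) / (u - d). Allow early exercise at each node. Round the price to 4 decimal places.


dt = T/N = 0.187500
u = exp(sigma*sqrt(dt)) = 1.048784; d = 1/u = 0.953485
p = (exp((r-q)*dt) - d) / (u - d) = 0.537397
Discount per step: exp(-r*dt) = 0.995323
Stock lattice S(k, i) with i counting down-moves:
  k=0: S(0,0) = 1.0500
  k=1: S(1,0) = 1.1012; S(1,1) = 1.0012
  k=2: S(2,0) = 1.1549; S(2,1) = 1.0500; S(2,2) = 0.9546
  k=3: S(3,0) = 1.2113; S(3,1) = 1.1012; S(3,2) = 1.0012; S(3,3) = 0.9102
  k=4: S(4,0) = 1.2704; S(4,1) = 1.1549; S(4,2) = 1.0500; S(4,3) = 0.9546; S(4,4) = 0.8679
Terminal payoffs V(N, i) = max(K - S_T, 0):
  V(4,0) = 0.000000; V(4,1) = 0.000000; V(4,2) = 0.000000; V(4,3) = 0.000000; V(4,4) = 0.062149
Backward induction: V(k, i) = exp(-r*dt) * [p * V(k+1, i) + (1-p) * V(k+1, i+1)]; then take max(V_cont, immediate exercise) for American.
  V(3,0) = exp(-r*dt) * [p*0.000000 + (1-p)*0.000000] = 0.000000; exercise = 0.000000; V(3,0) = max -> 0.000000
  V(3,1) = exp(-r*dt) * [p*0.000000 + (1-p)*0.000000] = 0.000000; exercise = 0.000000; V(3,1) = max -> 0.000000
  V(3,2) = exp(-r*dt) * [p*0.000000 + (1-p)*0.000000] = 0.000000; exercise = 0.000000; V(3,2) = max -> 0.000000
  V(3,3) = exp(-r*dt) * [p*0.000000 + (1-p)*0.062149] = 0.028616; exercise = 0.019812; V(3,3) = max -> 0.028616
  V(2,0) = exp(-r*dt) * [p*0.000000 + (1-p)*0.000000] = 0.000000; exercise = 0.000000; V(2,0) = max -> 0.000000
  V(2,1) = exp(-r*dt) * [p*0.000000 + (1-p)*0.000000] = 0.000000; exercise = 0.000000; V(2,1) = max -> 0.000000
  V(2,2) = exp(-r*dt) * [p*0.000000 + (1-p)*0.028616] = 0.013176; exercise = 0.000000; V(2,2) = max -> 0.013176
  V(1,0) = exp(-r*dt) * [p*0.000000 + (1-p)*0.000000] = 0.000000; exercise = 0.000000; V(1,0) = max -> 0.000000
  V(1,1) = exp(-r*dt) * [p*0.000000 + (1-p)*0.013176] = 0.006067; exercise = 0.000000; V(1,1) = max -> 0.006067
  V(0,0) = exp(-r*dt) * [p*0.000000 + (1-p)*0.006067] = 0.002793; exercise = 0.000000; V(0,0) = max -> 0.002793

Answer: Price = V(0,0) = 0.0028


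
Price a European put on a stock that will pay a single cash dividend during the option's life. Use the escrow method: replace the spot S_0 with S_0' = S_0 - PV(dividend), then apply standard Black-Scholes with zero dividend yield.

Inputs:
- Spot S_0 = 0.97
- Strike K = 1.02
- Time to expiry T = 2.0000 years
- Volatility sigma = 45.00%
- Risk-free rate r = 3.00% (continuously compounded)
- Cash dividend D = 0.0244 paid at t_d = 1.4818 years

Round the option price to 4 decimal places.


Answer: Price = 0.2451

Derivation:
PV(D) = D * exp(-r * t_d) = 0.0244 * 0.95651960 = 0.02333908
S_0' = S_0 - PV(D) = 0.9700 - 0.02333908 = 0.94666092
d1 = (ln(S_0'/K) + (r + sigma^2/2)*T) / (sigma*sqrt(T)) = 0.29522976
d2 = d1 - sigma*sqrt(T) = -0.34116634
exp(-rT) = 0.94176453
N(-d1) = 0.38390919; N(-d2) = 0.63351082
P = K * exp(-rT) * N(-d2) - S_0' * N(-d1) = 1.0200 * 0.94176453 * 0.63351082 - 0.94666092 * 0.38390919 = 0.2451


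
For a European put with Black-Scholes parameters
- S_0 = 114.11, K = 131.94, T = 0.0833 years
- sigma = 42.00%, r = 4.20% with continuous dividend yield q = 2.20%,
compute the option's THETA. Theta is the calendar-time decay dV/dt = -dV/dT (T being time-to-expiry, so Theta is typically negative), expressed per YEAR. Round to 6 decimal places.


Answer: Theta = -14.837219

Derivation:
d1 = -1.1233467962; d2 = -1.2445661016
phi(d1) = 0.2122707821; exp(-qT) = 0.9981690782; exp(-rT) = 0.9965075130
Theta = -S*exp(-qT)*phi(d1)*sigma/(2*sqrt(T)) + r*K*exp(-rT)*N(-d2) - q*S*exp(-qT)*N(-d1)
N(-d1) = 0.8693548818; N(-d2) = 0.8933543563; sqrt(T) = 0.2886173938
Term 1 = -114.1100 * 0.9981690782 * 0.2122707821 * 0.4200 / (2 * 0.2886173938) = -17.5919844056
Term 2 = 0.0420 * 131.9400 * 0.9965075130 * 0.8933543563 = 4.9332157230
Term 3 = -0.0220 * 114.1100 * 0.9981690782 * 0.8693548818 = -2.1784499946
Theta = -17.5919844056 + (4.9332157230) + (-2.1784499946) = -14.837219


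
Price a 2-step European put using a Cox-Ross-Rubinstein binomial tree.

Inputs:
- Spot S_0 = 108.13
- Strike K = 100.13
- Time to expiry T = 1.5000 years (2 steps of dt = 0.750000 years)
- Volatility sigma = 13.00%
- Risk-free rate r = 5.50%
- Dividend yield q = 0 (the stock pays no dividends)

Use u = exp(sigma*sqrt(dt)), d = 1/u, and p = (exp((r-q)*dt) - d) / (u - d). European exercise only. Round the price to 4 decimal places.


dt = T/N = 0.750000
u = exp(sigma*sqrt(dt)) = 1.119165; d = 1/u = 0.893523
p = (exp((r-q)*dt) - d) / (u - d) = 0.658518
Discount per step: exp(-r*dt) = 0.959589
Stock lattice S(k, i) with i counting down-moves:
  k=0: S(0,0) = 108.1300
  k=1: S(1,0) = 121.0154; S(1,1) = 96.6166
  k=2: S(2,0) = 135.4362; S(2,1) = 108.1300; S(2,2) = 86.3292
Terminal payoffs V(N, i) = max(K - S_T, 0):
  V(2,0) = 0.000000; V(2,1) = 0.000000; V(2,2) = 13.800825
Backward induction: V(k, i) = exp(-r*dt) * [p * V(k+1, i) + (1-p) * V(k+1, i+1)].
  V(1,0) = exp(-r*dt) * [p*0.000000 + (1-p)*0.000000] = 0.000000
  V(1,1) = exp(-r*dt) * [p*0.000000 + (1-p)*13.800825] = 4.522288
  V(0,0) = exp(-r*dt) * [p*0.000000 + (1-p)*4.522288] = 1.481875

Answer: Price = V(0,0) = 1.4819


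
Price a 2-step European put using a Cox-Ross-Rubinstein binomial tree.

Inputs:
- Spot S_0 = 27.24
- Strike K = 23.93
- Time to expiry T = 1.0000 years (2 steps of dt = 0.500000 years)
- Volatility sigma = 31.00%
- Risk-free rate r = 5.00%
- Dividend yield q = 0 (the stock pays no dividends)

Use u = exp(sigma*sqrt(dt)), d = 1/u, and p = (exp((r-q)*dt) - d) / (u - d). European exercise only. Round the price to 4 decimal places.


Answer: Price = V(0,0) = 1.4958

Derivation:
dt = T/N = 0.500000
u = exp(sigma*sqrt(dt)) = 1.245084; d = 1/u = 0.803159
p = (exp((r-q)*dt) - d) / (u - d) = 0.502701
Discount per step: exp(-r*dt) = 0.975310
Stock lattice S(k, i) with i counting down-moves:
  k=0: S(0,0) = 27.2400
  k=1: S(1,0) = 33.9161; S(1,1) = 21.8780
  k=2: S(2,0) = 42.2284; S(2,1) = 27.2400; S(2,2) = 17.5715
Terminal payoffs V(N, i) = max(K - S_T, 0):
  V(2,0) = 0.000000; V(2,1) = 0.000000; V(2,2) = 6.358465
Backward induction: V(k, i) = exp(-r*dt) * [p * V(k+1, i) + (1-p) * V(k+1, i+1)].
  V(1,0) = exp(-r*dt) * [p*0.000000 + (1-p)*0.000000] = 0.000000
  V(1,1) = exp(-r*dt) * [p*0.000000 + (1-p)*6.358465] = 3.083985
  V(0,0) = exp(-r*dt) * [p*0.000000 + (1-p)*3.083985] = 1.495795


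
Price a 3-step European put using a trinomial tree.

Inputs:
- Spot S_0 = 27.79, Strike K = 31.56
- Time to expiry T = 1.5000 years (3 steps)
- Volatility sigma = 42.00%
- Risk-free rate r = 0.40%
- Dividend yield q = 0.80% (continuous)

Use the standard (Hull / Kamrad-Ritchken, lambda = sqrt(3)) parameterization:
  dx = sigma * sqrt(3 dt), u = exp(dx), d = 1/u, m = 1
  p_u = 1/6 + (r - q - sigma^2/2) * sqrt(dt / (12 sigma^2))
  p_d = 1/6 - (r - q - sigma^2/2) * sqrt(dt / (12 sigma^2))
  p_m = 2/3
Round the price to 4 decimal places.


Answer: Price = V(0,0) = 8.0921

Derivation:
dt = T/N = 0.500000; dx = sigma*sqrt(3*dt) = 0.514393
u = exp(dx) = 1.672623; d = 1/u = 0.597863
p_u = 0.121857, p_m = 0.666667, p_d = 0.211477
Discount per step: exp(-r*dt) = 0.998002
Stock lattice S(k, j) with j the centered position index:
  k=0: S(0,+0) = 27.7900
  k=1: S(1,-1) = 16.6146; S(1,+0) = 27.7900; S(1,+1) = 46.4822
  k=2: S(2,-2) = 9.9333; S(2,-1) = 16.6146; S(2,+0) = 27.7900; S(2,+1) = 46.4822; S(2,+2) = 77.7472
  k=3: S(3,-3) = 5.9387; S(3,-2) = 9.9333; S(3,-1) = 16.6146; S(3,+0) = 27.7900; S(3,+1) = 46.4822; S(3,+2) = 77.7472; S(3,+3) = 130.0416
Terminal payoffs V(N, j) = max(K - S_T, 0):
  V(3,-3) = 25.621256; V(3,-2) = 21.626722; V(3,-1) = 14.945374; V(3,+0) = 3.770000; V(3,+1) = 0.000000; V(3,+2) = 0.000000; V(3,+3) = 0.000000
Backward induction: V(k, j) = exp(-r*dt) * [p_u * V(k+1, j+1) + p_m * V(k+1, j) + p_d * V(k+1, j-1)]
  V(2,-2) = exp(-r*dt) * [p_u*14.945374 + p_m*21.626722 + p_d*25.621256] = 21.614036
  V(2,-1) = exp(-r*dt) * [p_u*3.770000 + p_m*14.945374 + p_d*21.626722] = 14.966568
  V(2,+0) = exp(-r*dt) * [p_u*0.000000 + p_m*3.770000 + p_d*14.945374] = 5.662596
  V(2,+1) = exp(-r*dt) * [p_u*0.000000 + p_m*0.000000 + p_d*3.770000] = 0.795675
  V(2,+2) = exp(-r*dt) * [p_u*0.000000 + p_m*0.000000 + p_d*0.000000] = 0.000000
  V(1,-1) = exp(-r*dt) * [p_u*5.662596 + p_m*14.966568 + p_d*21.614036] = 15.208156
  V(1,+0) = exp(-r*dt) * [p_u*0.795675 + p_m*5.662596 + p_d*14.966568] = 7.023044
  V(1,+1) = exp(-r*dt) * [p_u*0.000000 + p_m*0.795675 + p_d*5.662596] = 1.724505
  V(0,+0) = exp(-r*dt) * [p_u*1.724505 + p_m*7.023044 + p_d*15.208156] = 8.092143


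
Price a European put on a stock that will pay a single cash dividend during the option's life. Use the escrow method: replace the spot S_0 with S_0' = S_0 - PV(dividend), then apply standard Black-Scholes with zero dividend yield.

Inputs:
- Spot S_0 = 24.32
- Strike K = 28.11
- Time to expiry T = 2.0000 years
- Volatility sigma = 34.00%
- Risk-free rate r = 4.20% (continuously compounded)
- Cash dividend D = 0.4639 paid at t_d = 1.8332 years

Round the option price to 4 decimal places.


Answer: Price = 5.7639

Derivation:
PV(D) = D * exp(-r * t_d) = 0.4639 * 0.92589504 = 0.42952271
S_0' = S_0 - PV(D) = 24.3200 - 0.42952271 = 23.89047729
d1 = (ln(S_0'/K) + (r + sigma^2/2)*T) / (sigma*sqrt(T)) = 0.07685534
d2 = d1 - sigma*sqrt(T) = -0.40397727
exp(-rT) = 0.91943126
N(-d1) = 0.46936931; N(-d2) = 0.65688528
P = K * exp(-rT) * N(-d2) - S_0' * N(-d1) = 28.1100 * 0.91943126 * 0.65688528 - 23.89047729 * 0.46936931 = 5.7639


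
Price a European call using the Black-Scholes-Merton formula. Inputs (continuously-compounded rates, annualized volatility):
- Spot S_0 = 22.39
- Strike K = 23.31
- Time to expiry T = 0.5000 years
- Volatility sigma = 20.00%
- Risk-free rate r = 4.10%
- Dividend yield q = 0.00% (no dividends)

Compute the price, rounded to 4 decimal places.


Answer: Price = 1.0637

Derivation:
d1 = (ln(S/K) + (r - q + 0.5*sigma^2) * T) / (sigma * sqrt(T)) = -0.06907035
d2 = d1 - sigma * sqrt(T) = -0.21049171
exp(-rT) = 0.97970870; exp(-qT) = 1.00000000
C = S_0 * exp(-qT) * N(d1) - K * exp(-rT) * N(d2)
N(d1) = 0.47246681; N(d2) = 0.41664196
C = 22.3900 * 1.00000000 * 0.47246681 - 23.3100 * 0.97970870 * 0.41664196 = 1.0637


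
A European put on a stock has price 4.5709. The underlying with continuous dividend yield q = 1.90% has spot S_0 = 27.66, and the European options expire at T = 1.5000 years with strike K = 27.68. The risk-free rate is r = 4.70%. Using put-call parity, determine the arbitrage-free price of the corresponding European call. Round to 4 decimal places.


Put-call parity: C - P = S_0 * exp(-qT) - K * exp(-rT).
S_0 * exp(-qT) = 27.6600 * 0.97190229 = 26.88281746
K * exp(-rT) = 27.6800 * 0.93192774 = 25.79575983
C = P + S*exp(-qT) - K*exp(-rT)
C = 4.5709 + 26.88281746 - 25.79575983 = 5.6580

Answer: Call price = 5.6580


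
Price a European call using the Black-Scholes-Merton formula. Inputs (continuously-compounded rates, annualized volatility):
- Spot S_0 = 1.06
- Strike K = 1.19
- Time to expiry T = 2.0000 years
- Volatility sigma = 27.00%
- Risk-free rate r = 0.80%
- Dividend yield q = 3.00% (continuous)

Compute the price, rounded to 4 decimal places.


Answer: Price = 0.0918

Derivation:
d1 = (ln(S/K) + (r - q + 0.5*sigma^2) * T) / (sigma * sqrt(T)) = -0.22728088
d2 = d1 - sigma * sqrt(T) = -0.60911854
exp(-rT) = 0.98412732; exp(-qT) = 0.94176453
C = S_0 * exp(-qT) * N(d1) - K * exp(-rT) * N(d2)
N(d1) = 0.41010267; N(d2) = 0.27122293
C = 1.0600 * 0.94176453 * 0.41010267 - 1.1900 * 0.98412732 * 0.27122293 = 0.0918


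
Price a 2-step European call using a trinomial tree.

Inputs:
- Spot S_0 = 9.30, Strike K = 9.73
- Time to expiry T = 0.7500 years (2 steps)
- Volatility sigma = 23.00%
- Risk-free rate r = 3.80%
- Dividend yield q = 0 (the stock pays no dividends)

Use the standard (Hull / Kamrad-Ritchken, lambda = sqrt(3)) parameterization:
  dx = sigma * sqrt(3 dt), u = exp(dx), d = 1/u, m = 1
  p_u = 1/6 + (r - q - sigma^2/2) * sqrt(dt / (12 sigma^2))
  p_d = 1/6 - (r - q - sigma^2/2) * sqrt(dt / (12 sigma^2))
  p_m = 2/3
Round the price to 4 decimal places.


Answer: Price = V(0,0) = 0.6490

Derivation:
dt = T/N = 0.375000; dx = sigma*sqrt(3*dt) = 0.243952
u = exp(dx) = 1.276283; d = 1/u = 0.783525
p_u = 0.175544, p_m = 0.666667, p_d = 0.157789
Discount per step: exp(-r*dt) = 0.985851
Stock lattice S(k, j) with j the centered position index:
  k=0: S(0,+0) = 9.3000
  k=1: S(1,-1) = 7.2868; S(1,+0) = 9.3000; S(1,+1) = 11.8694
  k=2: S(2,-2) = 5.7094; S(2,-1) = 7.2868; S(2,+0) = 9.3000; S(2,+1) = 11.8694; S(2,+2) = 15.1488
Terminal payoffs V(N, j) = max(S_T - K, 0):
  V(2,-2) = 0.000000; V(2,-1) = 0.000000; V(2,+0) = 0.000000; V(2,+1) = 2.139431; V(2,+2) = 5.418751
Backward induction: V(k, j) = exp(-r*dt) * [p_u * V(k+1, j+1) + p_m * V(k+1, j) + p_d * V(k+1, j-1)]
  V(1,-1) = exp(-r*dt) * [p_u*0.000000 + p_m*0.000000 + p_d*0.000000] = 0.000000
  V(1,+0) = exp(-r*dt) * [p_u*2.139431 + p_m*0.000000 + p_d*0.000000] = 0.370250
  V(1,+1) = exp(-r*dt) * [p_u*5.418751 + p_m*2.139431 + p_d*0.000000] = 2.343877
  V(0,+0) = exp(-r*dt) * [p_u*2.343877 + p_m*0.370250 + p_d*0.000000] = 0.648973


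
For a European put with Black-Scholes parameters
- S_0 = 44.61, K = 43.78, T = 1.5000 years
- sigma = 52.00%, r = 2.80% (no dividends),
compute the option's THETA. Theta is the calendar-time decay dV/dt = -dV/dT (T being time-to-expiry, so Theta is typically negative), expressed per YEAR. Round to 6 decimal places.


Answer: Theta = -2.776549

Derivation:
d1 = 0.4138710581; d2 = -0.2229962750
phi(d1) = 0.3661972488; exp(-qT) = 1.0000000000; exp(-rT) = 0.9588697806
Theta = -S*exp(-qT)*phi(d1)*sigma/(2*sqrt(T)) + r*K*exp(-rT)*N(-d2) - q*S*exp(-qT)*N(-d1)
N(-d1) = 0.3394842703; N(-d2) = 0.5882307972; sqrt(T) = 1.2247448714
Term 1 = -44.6100 * 1.0000000000 * 0.3661972488 * 0.5200 / (2 * 1.2247448714) = -3.4679675001
Term 2 = 0.0280 * 43.7800 * 0.9588697806 * 0.5882307972 = 0.6914187918
Term 3 = 0 (no dividend yield, q = 0)
Theta = -3.4679675001 + (0.6914187918) + (0.0000000000) = -2.776549


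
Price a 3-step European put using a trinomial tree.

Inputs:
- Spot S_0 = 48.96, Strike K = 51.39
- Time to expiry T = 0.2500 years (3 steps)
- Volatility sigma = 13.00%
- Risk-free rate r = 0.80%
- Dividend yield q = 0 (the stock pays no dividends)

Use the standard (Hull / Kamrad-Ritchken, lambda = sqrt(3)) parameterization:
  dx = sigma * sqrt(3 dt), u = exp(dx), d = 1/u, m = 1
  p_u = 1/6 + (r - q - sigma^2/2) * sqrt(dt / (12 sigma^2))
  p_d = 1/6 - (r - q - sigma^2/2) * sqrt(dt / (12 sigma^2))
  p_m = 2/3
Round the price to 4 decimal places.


dt = T/N = 0.083333; dx = sigma*sqrt(3*dt) = 0.065000
u = exp(dx) = 1.067159; d = 1/u = 0.937067
p_u = 0.166378, p_m = 0.666667, p_d = 0.166955
Discount per step: exp(-r*dt) = 0.999334
Stock lattice S(k, j) with j the centered position index:
  k=0: S(0,+0) = 48.9600
  k=1: S(1,-1) = 45.8788; S(1,+0) = 48.9600; S(1,+1) = 52.2481
  k=2: S(2,-2) = 42.9916; S(2,-1) = 45.8788; S(2,+0) = 48.9600; S(2,+1) = 52.2481; S(2,+2) = 55.7570
  k=3: S(3,-3) = 40.2860; S(3,-2) = 42.9916; S(3,-1) = 45.8788; S(3,+0) = 48.9600; S(3,+1) = 52.2481; S(3,+2) = 55.7570; S(3,+3) = 59.5016
Terminal payoffs V(N, j) = max(K - S_T, 0):
  V(3,-3) = 11.104015; V(3,-2) = 8.398448; V(3,-1) = 5.511177; V(3,+0) = 2.430000; V(3,+1) = 0.000000; V(3,+2) = 0.000000; V(3,+3) = 0.000000
Backward induction: V(k, j) = exp(-r*dt) * [p_u * V(k+1, j+1) + p_m * V(k+1, j) + p_d * V(k+1, j-1)]
  V(2,-2) = exp(-r*dt) * [p_u*5.511177 + p_m*8.398448 + p_d*11.104015] = 8.364199
  V(2,-1) = exp(-r*dt) * [p_u*2.430000 + p_m*5.511177 + p_d*8.398448] = 5.476928
  V(2,+0) = exp(-r*dt) * [p_u*0.000000 + p_m*2.430000 + p_d*5.511177] = 2.538426
  V(2,+1) = exp(-r*dt) * [p_u*0.000000 + p_m*0.000000 + p_d*2.430000] = 0.405431
  V(2,+2) = exp(-r*dt) * [p_u*0.000000 + p_m*0.000000 + p_d*0.000000] = 0.000000
  V(1,-1) = exp(-r*dt) * [p_u*2.538426 + p_m*5.476928 + p_d*8.364199] = 5.466425
  V(1,+0) = exp(-r*dt) * [p_u*0.405431 + p_m*2.538426 + p_d*5.476928] = 2.672358
  V(1,+1) = exp(-r*dt) * [p_u*0.000000 + p_m*0.405431 + p_d*2.538426] = 0.693628
  V(0,+0) = exp(-r*dt) * [p_u*0.693628 + p_m*2.672358 + p_d*5.466425] = 2.807752

Answer: Price = V(0,0) = 2.8078


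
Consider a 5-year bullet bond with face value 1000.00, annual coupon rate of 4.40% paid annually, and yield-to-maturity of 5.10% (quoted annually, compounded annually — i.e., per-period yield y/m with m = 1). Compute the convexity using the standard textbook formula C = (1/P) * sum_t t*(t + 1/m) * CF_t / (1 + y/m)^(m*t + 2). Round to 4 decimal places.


Coupon per period c = face * coupon_rate / m = 44.000000
Periods per year m = 1; per-period yield y/m = 0.051000
Number of cashflows N = 5
Cashflows (t years, CF_t, discount factor 1/(1+y/m)^(m*t), PV):
  t = 1.0000: CF_t = 44.000000, DF = 0.951475, PV = 41.864891
  t = 2.0000: CF_t = 44.000000, DF = 0.905304, PV = 39.833388
  t = 3.0000: CF_t = 44.000000, DF = 0.861374, PV = 37.900464
  t = 4.0000: CF_t = 44.000000, DF = 0.819576, PV = 36.061336
  t = 5.0000: CF_t = 1044.000000, DF = 0.779806, PV = 814.117178
Price P = sum_t PV_t = 969.777257
Convexity numerator sum_t t*(t + 1/m) * CF_t / (1+y/m)^(m*t + 2):
  t = 1.0000: term = 75.800928
  t = 2.0000: term = 216.368016
  t = 3.0000: term = 411.737423
  t = 4.0000: term = 652.929628
  t = 5.0000: term = 22110.712683
Convexity = (1/P) * sum = 23467.548678 / 969.777257 = 24.198906

Answer: Convexity = 24.1989


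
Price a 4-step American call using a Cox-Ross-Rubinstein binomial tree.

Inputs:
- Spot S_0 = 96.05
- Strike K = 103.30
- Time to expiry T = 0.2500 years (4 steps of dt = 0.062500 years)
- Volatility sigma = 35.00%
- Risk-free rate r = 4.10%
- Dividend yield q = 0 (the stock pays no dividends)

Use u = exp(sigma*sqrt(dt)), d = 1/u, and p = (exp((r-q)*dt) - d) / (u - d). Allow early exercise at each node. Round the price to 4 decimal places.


Answer: Price = V(0,0) = 4.5982

Derivation:
dt = T/N = 0.062500
u = exp(sigma*sqrt(dt)) = 1.091442; d = 1/u = 0.916219
p = (exp((r-q)*dt) - d) / (u - d) = 0.492782
Discount per step: exp(-r*dt) = 0.997441
Stock lattice S(k, i) with i counting down-moves:
  k=0: S(0,0) = 96.0500
  k=1: S(1,0) = 104.8330; S(1,1) = 88.0028
  k=2: S(2,0) = 114.4192; S(2,1) = 96.0500; S(2,2) = 80.6298
  k=3: S(3,0) = 124.8819; S(3,1) = 104.8330; S(3,2) = 88.0028; S(3,3) = 73.8746
  k=4: S(4,0) = 136.3014; S(4,1) = 114.4192; S(4,2) = 96.0500; S(4,3) = 80.6298; S(4,4) = 67.6853
Terminal payoffs V(N, i) = max(S_T - K, 0):
  V(4,0) = 33.001438; V(4,1) = 11.119199; V(4,2) = 0.000000; V(4,3) = 0.000000; V(4,4) = 0.000000
Backward induction: V(k, i) = exp(-r*dt) * [p * V(k+1, i) + (1-p) * V(k+1, i+1)]; then take max(V_cont, immediate exercise) for American.
  V(3,0) = exp(-r*dt) * [p*33.001438 + (1-p)*11.119199] = 21.846317; exercise = 21.581950; V(3,0) = max -> 21.846317
  V(3,1) = exp(-r*dt) * [p*11.119199 + (1-p)*0.000000] = 5.465317; exercise = 1.533029; V(3,1) = max -> 5.465317
  V(3,2) = exp(-r*dt) * [p*0.000000 + (1-p)*0.000000] = 0.000000; exercise = 0.000000; V(3,2) = max -> 0.000000
  V(3,3) = exp(-r*dt) * [p*0.000000 + (1-p)*0.000000] = 0.000000; exercise = 0.000000; V(3,3) = max -> 0.000000
  V(2,0) = exp(-r*dt) * [p*21.846317 + (1-p)*5.465317] = 13.502932; exercise = 11.119199; V(2,0) = max -> 13.502932
  V(2,1) = exp(-r*dt) * [p*5.465317 + (1-p)*0.000000] = 2.686317; exercise = 0.000000; V(2,1) = max -> 2.686317
  V(2,2) = exp(-r*dt) * [p*0.000000 + (1-p)*0.000000] = 0.000000; exercise = 0.000000; V(2,2) = max -> 0.000000
  V(1,0) = exp(-r*dt) * [p*13.502932 + (1-p)*2.686317] = 7.996033; exercise = 1.533029; V(1,0) = max -> 7.996033
  V(1,1) = exp(-r*dt) * [p*2.686317 + (1-p)*0.000000] = 1.320380; exercise = 0.000000; V(1,1) = max -> 1.320380
  V(0,0) = exp(-r*dt) * [p*7.996033 + (1-p)*1.320380] = 4.598223; exercise = 0.000000; V(0,0) = max -> 4.598223


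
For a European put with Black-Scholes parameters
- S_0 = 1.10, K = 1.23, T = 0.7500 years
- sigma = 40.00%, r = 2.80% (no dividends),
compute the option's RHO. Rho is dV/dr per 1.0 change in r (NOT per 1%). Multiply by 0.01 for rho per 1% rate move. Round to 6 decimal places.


Answer: Rho = -0.603636

Derivation:
d1 = -0.0886347832; d2 = -0.4350449448
phi(d1) = 0.3973782840; exp(-qT) = 1.0000000000; exp(-rT) = 0.9792189646
N(-d2) = 0.6682350978
Rho = -K*T*exp(-rT)*N(-d2) = -1.2300 * 0.7500 * 0.9792189646 * 0.6682350978 = -0.603636


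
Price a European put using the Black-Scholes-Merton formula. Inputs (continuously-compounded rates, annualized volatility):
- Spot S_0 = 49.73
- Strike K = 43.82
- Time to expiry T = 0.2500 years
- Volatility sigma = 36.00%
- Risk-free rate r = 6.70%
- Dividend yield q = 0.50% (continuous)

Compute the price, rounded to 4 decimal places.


Answer: Price = 1.0182

Derivation:
d1 = (ln(S/K) + (r - q + 0.5*sigma^2) * T) / (sigma * sqrt(T)) = 0.87898910
d2 = d1 - sigma * sqrt(T) = 0.69898910
exp(-rT) = 0.98338950; exp(-qT) = 0.99875078
P = K * exp(-rT) * N(-d2) - S_0 * exp(-qT) * N(-d1)
N(-d1) = 0.18970359; N(-d2) = 0.24227942
P = 43.8200 * 0.98338950 * 0.24227942 - 49.7300 * 0.99875078 * 0.18970359 = 1.0182


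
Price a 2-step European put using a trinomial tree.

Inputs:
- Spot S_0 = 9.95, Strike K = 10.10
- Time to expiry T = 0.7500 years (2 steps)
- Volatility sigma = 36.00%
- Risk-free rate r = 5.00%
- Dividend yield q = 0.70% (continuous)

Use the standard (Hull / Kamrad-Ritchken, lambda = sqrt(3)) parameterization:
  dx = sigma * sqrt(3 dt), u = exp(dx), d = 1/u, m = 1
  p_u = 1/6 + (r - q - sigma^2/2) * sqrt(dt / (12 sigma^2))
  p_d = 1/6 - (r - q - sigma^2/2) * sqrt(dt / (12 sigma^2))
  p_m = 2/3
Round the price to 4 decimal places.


dt = T/N = 0.375000; dx = sigma*sqrt(3*dt) = 0.381838
u = exp(dx) = 1.464974; d = 1/u = 0.682606
p_u = 0.155962, p_m = 0.666667, p_d = 0.177371
Discount per step: exp(-r*dt) = 0.981425
Stock lattice S(k, j) with j the centered position index:
  k=0: S(0,+0) = 9.9500
  k=1: S(1,-1) = 6.7919; S(1,+0) = 9.9500; S(1,+1) = 14.5765
  k=2: S(2,-2) = 4.6362; S(2,-1) = 6.7919; S(2,+0) = 9.9500; S(2,+1) = 14.5765; S(2,+2) = 21.3542
Terminal payoffs V(N, j) = max(K - S_T, 0):
  V(2,-2) = 5.463790; V(2,-1) = 3.308072; V(2,+0) = 0.150000; V(2,+1) = 0.000000; V(2,+2) = 0.000000
Backward induction: V(k, j) = exp(-r*dt) * [p_u * V(k+1, j+1) + p_m * V(k+1, j) + p_d * V(k+1, j-1)]
  V(1,-1) = exp(-r*dt) * [p_u*0.150000 + p_m*3.308072 + p_d*5.463790] = 3.138494
  V(1,+0) = exp(-r*dt) * [p_u*0.000000 + p_m*0.150000 + p_d*3.308072] = 0.674001
  V(1,+1) = exp(-r*dt) * [p_u*0.000000 + p_m*0.000000 + p_d*0.150000] = 0.026112
  V(0,+0) = exp(-r*dt) * [p_u*0.026112 + p_m*0.674001 + p_d*3.138494] = 0.991323

Answer: Price = V(0,0) = 0.9913


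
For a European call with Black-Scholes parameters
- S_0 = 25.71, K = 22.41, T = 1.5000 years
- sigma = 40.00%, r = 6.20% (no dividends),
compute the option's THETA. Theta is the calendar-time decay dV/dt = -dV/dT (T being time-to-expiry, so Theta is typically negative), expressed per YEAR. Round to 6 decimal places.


Answer: Theta = -2.042806

Derivation:
d1 = 0.7151953473; d2 = 0.2252973988
phi(d1) = 0.3089145043; exp(-qT) = 1.0000000000; exp(-rT) = 0.9111935003
Theta = -S*exp(-qT)*phi(d1)*sigma/(2*sqrt(T)) - r*K*exp(-rT)*N(d2) + q*S*exp(-qT)*N(d1)
N(d1) = 0.7627558282; N(d2) = 0.5891260384; sqrt(T) = 1.2247448714
Term 1 = -25.7100 * 1.0000000000 * 0.3089145043 * 0.4000 / (2 * 1.2247448714) = -1.2969545072
Term 2 = -0.0620 * 22.4100 * 0.9111935003 * 0.5891260384 = -0.7458515172
Term 3 = 0 (no dividend yield, q = 0)
Theta = -1.2969545072 + (-0.7458515172) + (0.0000000000) = -2.042806


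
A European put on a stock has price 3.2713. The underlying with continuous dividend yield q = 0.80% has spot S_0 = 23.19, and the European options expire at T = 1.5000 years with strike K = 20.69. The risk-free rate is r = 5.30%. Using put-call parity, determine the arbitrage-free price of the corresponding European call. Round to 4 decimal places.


Answer: Call price = 7.0759

Derivation:
Put-call parity: C - P = S_0 * exp(-qT) - K * exp(-rT).
S_0 * exp(-qT) = 23.1900 * 0.98807171 = 22.91338302
K * exp(-rT) = 20.6900 * 0.92357802 = 19.10882923
C = P + S*exp(-qT) - K*exp(-rT)
C = 3.2713 + 22.91338302 - 19.10882923 = 7.0759


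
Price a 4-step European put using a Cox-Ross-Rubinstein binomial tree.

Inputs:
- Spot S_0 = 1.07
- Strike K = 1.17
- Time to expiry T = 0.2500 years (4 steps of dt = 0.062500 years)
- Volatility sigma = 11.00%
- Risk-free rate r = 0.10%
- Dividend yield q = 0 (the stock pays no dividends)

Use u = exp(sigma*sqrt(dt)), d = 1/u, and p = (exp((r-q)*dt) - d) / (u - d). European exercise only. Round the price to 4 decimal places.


Answer: Price = V(0,0) = 0.1012

Derivation:
dt = T/N = 0.062500
u = exp(sigma*sqrt(dt)) = 1.027882; d = 1/u = 0.972875
p = (exp((r-q)*dt) - d) / (u - d) = 0.494262
Discount per step: exp(-r*dt) = 0.999938
Stock lattice S(k, i) with i counting down-moves:
  k=0: S(0,0) = 1.0700
  k=1: S(1,0) = 1.0998; S(1,1) = 1.0410
  k=2: S(2,0) = 1.1305; S(2,1) = 1.0700; S(2,2) = 1.0127
  k=3: S(3,0) = 1.1620; S(3,1) = 1.0998; S(3,2) = 1.0410; S(3,3) = 0.9853
  k=4: S(4,0) = 1.1944; S(4,1) = 1.1305; S(4,2) = 1.0700; S(4,3) = 1.0127; S(4,4) = 0.9585
Terminal payoffs V(N, i) = max(K - S_T, 0):
  V(4,0) = 0.000000; V(4,1) = 0.039502; V(4,2) = 0.100000; V(4,3) = 0.157261; V(4,4) = 0.211457
Backward induction: V(k, i) = exp(-r*dt) * [p * V(k+1, i) + (1-p) * V(k+1, i+1)].
  V(3,0) = exp(-r*dt) * [p*0.000000 + (1-p)*0.039502] = 0.019976
  V(3,1) = exp(-r*dt) * [p*0.039502 + (1-p)*0.100000] = 0.070094
  V(3,2) = exp(-r*dt) * [p*0.100000 + (1-p)*0.157261] = 0.128951
  V(3,3) = exp(-r*dt) * [p*0.157261 + (1-p)*0.211457] = 0.184659
  V(2,0) = exp(-r*dt) * [p*0.019976 + (1-p)*0.070094] = 0.045320
  V(2,1) = exp(-r*dt) * [p*0.070094 + (1-p)*0.128951] = 0.099854
  V(2,2) = exp(-r*dt) * [p*0.128951 + (1-p)*0.184659] = 0.157115
  V(1,0) = exp(-r*dt) * [p*0.045320 + (1-p)*0.099854] = 0.072895
  V(1,1) = exp(-r*dt) * [p*0.099854 + (1-p)*0.157115] = 0.128805
  V(0,0) = exp(-r*dt) * [p*0.072895 + (1-p)*0.128805] = 0.101164


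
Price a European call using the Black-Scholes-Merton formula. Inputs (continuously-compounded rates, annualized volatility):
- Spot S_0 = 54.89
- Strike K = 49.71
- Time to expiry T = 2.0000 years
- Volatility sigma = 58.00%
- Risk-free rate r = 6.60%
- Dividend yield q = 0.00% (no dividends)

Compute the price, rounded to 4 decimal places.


d1 = (ln(S/K) + (r - q + 0.5*sigma^2) * T) / (sigma * sqrt(T)) = 0.69189797
d2 = d1 - sigma * sqrt(T) = -0.12834590
exp(-rT) = 0.87634100; exp(-qT) = 1.00000000
C = S_0 * exp(-qT) * N(d1) - K * exp(-rT) * N(d2)
N(d1) = 0.75549930; N(d2) = 0.44893762
C = 54.8900 * 1.00000000 * 0.75549930 - 49.7100 * 0.87634100 * 0.44893762 = 21.9123

Answer: Price = 21.9123


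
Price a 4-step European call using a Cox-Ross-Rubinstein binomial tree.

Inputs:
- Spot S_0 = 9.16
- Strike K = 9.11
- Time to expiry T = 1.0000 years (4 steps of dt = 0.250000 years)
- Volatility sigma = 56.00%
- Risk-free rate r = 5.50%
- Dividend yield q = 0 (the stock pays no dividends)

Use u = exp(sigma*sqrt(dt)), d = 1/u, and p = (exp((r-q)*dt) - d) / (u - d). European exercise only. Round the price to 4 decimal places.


dt = T/N = 0.250000
u = exp(sigma*sqrt(dt)) = 1.323130; d = 1/u = 0.755784
p = (exp((r-q)*dt) - d) / (u - d) = 0.454857
Discount per step: exp(-r*dt) = 0.986344
Stock lattice S(k, i) with i counting down-moves:
  k=0: S(0,0) = 9.1600
  k=1: S(1,0) = 12.1199; S(1,1) = 6.9230
  k=2: S(2,0) = 16.0362; S(2,1) = 9.1600; S(2,2) = 5.2323
  k=3: S(3,0) = 21.2179; S(3,1) = 12.1199; S(3,2) = 6.9230; S(3,3) = 3.9545
  k=4: S(4,0) = 28.0741; S(4,1) = 16.0362; S(4,2) = 9.1600; S(4,3) = 5.2323; S(4,4) = 2.9887
Terminal payoffs V(N, i) = max(S_T - K, 0):
  V(4,0) = 18.964065; V(4,1) = 6.926160; V(4,2) = 0.050000; V(4,3) = 0.000000; V(4,4) = 0.000000
Backward induction: V(k, i) = exp(-r*dt) * [p * V(k+1, i) + (1-p) * V(k+1, i+1)].
  V(3,0) = exp(-r*dt) * [p*18.964065 + (1-p)*6.926160] = 12.232327
  V(3,1) = exp(-r*dt) * [p*6.926160 + (1-p)*0.050000] = 3.134274
  V(3,2) = exp(-r*dt) * [p*0.050000 + (1-p)*0.000000] = 0.022432
  V(3,3) = exp(-r*dt) * [p*0.000000 + (1-p)*0.000000] = 0.000000
  V(2,0) = exp(-r*dt) * [p*12.232327 + (1-p)*3.134274] = 7.173272
  V(2,1) = exp(-r*dt) * [p*3.134274 + (1-p)*0.022432] = 1.418239
  V(2,2) = exp(-r*dt) * [p*0.022432 + (1-p)*0.000000] = 0.010064
  V(1,0) = exp(-r*dt) * [p*7.173272 + (1-p)*1.418239] = 3.980840
  V(1,1) = exp(-r*dt) * [p*1.418239 + (1-p)*0.010064] = 0.641698
  V(0,0) = exp(-r*dt) * [p*3.980840 + (1-p)*0.641698] = 2.131026

Answer: Price = V(0,0) = 2.1310


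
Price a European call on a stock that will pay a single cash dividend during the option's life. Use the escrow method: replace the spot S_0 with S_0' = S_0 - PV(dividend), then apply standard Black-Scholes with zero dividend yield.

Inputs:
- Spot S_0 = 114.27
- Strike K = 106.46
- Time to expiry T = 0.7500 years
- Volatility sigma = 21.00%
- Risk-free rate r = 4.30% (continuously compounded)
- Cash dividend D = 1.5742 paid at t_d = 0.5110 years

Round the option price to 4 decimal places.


Answer: Price = 13.5667

Derivation:
PV(D) = D * exp(-r * t_d) = 1.5742 * 0.97826665 = 1.53998736
S_0' = S_0 - PV(D) = 114.2700 - 1.53998736 = 112.73001264
d1 = (ln(S_0'/K) + (r + sigma^2/2)*T) / (sigma*sqrt(T)) = 0.58292507
d2 = d1 - sigma*sqrt(T) = 0.40105974
exp(-rT) = 0.96826449
N(d1) = 0.72002813; N(d2) = 0.65581193
C = S_0' * N(d1) - K * exp(-rT) * N(d2) = 112.73001264 * 0.72002813 - 106.4600 * 0.96826449 * 0.65581193 = 13.5667


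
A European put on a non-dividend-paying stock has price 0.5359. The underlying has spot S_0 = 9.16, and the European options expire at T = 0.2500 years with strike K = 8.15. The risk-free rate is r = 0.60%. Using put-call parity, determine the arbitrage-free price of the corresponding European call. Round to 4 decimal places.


Answer: Call price = 1.5581

Derivation:
Put-call parity: C - P = S_0 * exp(-qT) - K * exp(-rT).
S_0 * exp(-qT) = 9.1600 * 1.00000000 = 9.16000000
K * exp(-rT) = 8.1500 * 0.99850112 = 8.13778416
C = P + S*exp(-qT) - K*exp(-rT)
C = 0.5359 + 9.16000000 - 8.13778416 = 1.5581


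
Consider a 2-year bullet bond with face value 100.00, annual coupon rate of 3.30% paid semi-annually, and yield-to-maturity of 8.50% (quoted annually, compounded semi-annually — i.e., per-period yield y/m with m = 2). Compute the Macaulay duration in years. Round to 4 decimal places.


Coupon per period c = face * coupon_rate / m = 1.650000
Periods per year m = 2; per-period yield y/m = 0.042500
Number of cashflows N = 4
Cashflows (t years, CF_t, discount factor 1/(1+y/m)^(m*t), PV):
  t = 0.5000: CF_t = 1.650000, DF = 0.959233, PV = 1.582734
  t = 1.0000: CF_t = 1.650000, DF = 0.920127, PV = 1.518210
  t = 1.5000: CF_t = 1.650000, DF = 0.882616, PV = 1.456316
  t = 2.0000: CF_t = 101.650000, DF = 0.846634, PV = 86.060354
Price P = sum_t PV_t = 90.617614
Macaulay numerator sum_t t * PV_t:
  t * PV_t at t = 0.5000: 0.791367
  t * PV_t at t = 1.0000: 1.518210
  t * PV_t at t = 1.5000: 2.184475
  t * PV_t at t = 2.0000: 172.120708
Macaulay duration D = (sum_t t * PV_t) / P = 176.614760 / 90.617614 = 1.949011

Answer: Macaulay duration = 1.9490 years


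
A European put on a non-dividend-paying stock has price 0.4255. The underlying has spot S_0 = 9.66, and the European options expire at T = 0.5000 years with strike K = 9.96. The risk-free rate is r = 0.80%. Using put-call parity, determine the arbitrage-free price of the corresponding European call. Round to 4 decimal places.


Answer: Call price = 0.1653

Derivation:
Put-call parity: C - P = S_0 * exp(-qT) - K * exp(-rT).
S_0 * exp(-qT) = 9.6600 * 1.00000000 = 9.66000000
K * exp(-rT) = 9.9600 * 0.99600799 = 9.92023957
C = P + S*exp(-qT) - K*exp(-rT)
C = 0.4255 + 9.66000000 - 9.92023957 = 0.1653


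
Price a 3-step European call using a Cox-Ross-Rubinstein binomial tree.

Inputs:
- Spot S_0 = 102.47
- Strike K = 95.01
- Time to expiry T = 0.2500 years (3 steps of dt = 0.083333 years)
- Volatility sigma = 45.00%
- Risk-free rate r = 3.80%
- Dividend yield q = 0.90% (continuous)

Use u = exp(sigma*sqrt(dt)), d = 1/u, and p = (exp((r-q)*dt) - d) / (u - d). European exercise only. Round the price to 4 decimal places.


Answer: Price = V(0,0) = 13.7083

Derivation:
dt = T/N = 0.083333
u = exp(sigma*sqrt(dt)) = 1.138719; d = 1/u = 0.878180
p = (exp((r-q)*dt) - d) / (u - d) = 0.476857
Discount per step: exp(-r*dt) = 0.996838
Stock lattice S(k, i) with i counting down-moves:
  k=0: S(0,0) = 102.4700
  k=1: S(1,0) = 116.6845; S(1,1) = 89.9871
  k=2: S(2,0) = 132.8709; S(2,1) = 102.4700; S(2,2) = 79.0249
  k=3: S(3,0) = 151.3026; S(3,1) = 116.6845; S(3,2) = 89.9871; S(3,3) = 69.3980
Terminal payoffs V(N, i) = max(S_T - K, 0):
  V(3,0) = 56.292555; V(3,1) = 21.674520; V(3,2) = 0.000000; V(3,3) = 0.000000
Backward induction: V(k, i) = exp(-r*dt) * [p * V(k+1, i) + (1-p) * V(k+1, i+1)].
  V(2,0) = exp(-r*dt) * [p*56.292555 + (1-p)*21.674520] = 38.061635
  V(2,1) = exp(-r*dt) * [p*21.674520 + (1-p)*0.000000] = 10.302958
  V(2,2) = exp(-r*dt) * [p*0.000000 + (1-p)*0.000000] = 0.000000
  V(1,0) = exp(-r*dt) * [p*38.061635 + (1-p)*10.302958] = 23.465439
  V(1,1) = exp(-r*dt) * [p*10.302958 + (1-p)*0.000000] = 4.897499
  V(0,0) = exp(-r*dt) * [p*23.465439 + (1-p)*4.897499] = 13.708264
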